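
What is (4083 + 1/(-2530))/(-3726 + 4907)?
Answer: 10329989/2987930 ≈ 3.4572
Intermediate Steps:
(4083 + 1/(-2530))/(-3726 + 4907) = (4083 - 1/2530)/1181 = (10329989/2530)*(1/1181) = 10329989/2987930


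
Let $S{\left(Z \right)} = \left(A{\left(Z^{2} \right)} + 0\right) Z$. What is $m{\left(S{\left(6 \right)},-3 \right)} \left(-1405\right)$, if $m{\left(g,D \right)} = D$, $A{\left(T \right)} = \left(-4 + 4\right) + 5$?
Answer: $4215$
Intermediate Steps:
$A{\left(T \right)} = 5$ ($A{\left(T \right)} = 0 + 5 = 5$)
$S{\left(Z \right)} = 5 Z$ ($S{\left(Z \right)} = \left(5 + 0\right) Z = 5 Z$)
$m{\left(S{\left(6 \right)},-3 \right)} \left(-1405\right) = \left(-3\right) \left(-1405\right) = 4215$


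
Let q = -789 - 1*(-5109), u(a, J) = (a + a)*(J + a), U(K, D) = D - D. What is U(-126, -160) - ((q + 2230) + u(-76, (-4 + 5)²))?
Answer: -17950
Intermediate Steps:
U(K, D) = 0
u(a, J) = 2*a*(J + a) (u(a, J) = (2*a)*(J + a) = 2*a*(J + a))
q = 4320 (q = -789 + 5109 = 4320)
U(-126, -160) - ((q + 2230) + u(-76, (-4 + 5)²)) = 0 - ((4320 + 2230) + 2*(-76)*((-4 + 5)² - 76)) = 0 - (6550 + 2*(-76)*(1² - 76)) = 0 - (6550 + 2*(-76)*(1 - 76)) = 0 - (6550 + 2*(-76)*(-75)) = 0 - (6550 + 11400) = 0 - 1*17950 = 0 - 17950 = -17950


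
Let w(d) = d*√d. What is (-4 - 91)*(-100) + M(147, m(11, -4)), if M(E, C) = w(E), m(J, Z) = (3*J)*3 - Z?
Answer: 9500 + 1029*√3 ≈ 11282.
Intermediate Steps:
w(d) = d^(3/2)
m(J, Z) = -Z + 9*J (m(J, Z) = 9*J - Z = -Z + 9*J)
M(E, C) = E^(3/2)
(-4 - 91)*(-100) + M(147, m(11, -4)) = (-4 - 91)*(-100) + 147^(3/2) = -95*(-100) + 1029*√3 = 9500 + 1029*√3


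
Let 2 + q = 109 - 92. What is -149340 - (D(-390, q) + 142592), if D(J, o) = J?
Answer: -291542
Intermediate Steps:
q = 15 (q = -2 + (109 - 92) = -2 + 17 = 15)
-149340 - (D(-390, q) + 142592) = -149340 - (-390 + 142592) = -149340 - 1*142202 = -149340 - 142202 = -291542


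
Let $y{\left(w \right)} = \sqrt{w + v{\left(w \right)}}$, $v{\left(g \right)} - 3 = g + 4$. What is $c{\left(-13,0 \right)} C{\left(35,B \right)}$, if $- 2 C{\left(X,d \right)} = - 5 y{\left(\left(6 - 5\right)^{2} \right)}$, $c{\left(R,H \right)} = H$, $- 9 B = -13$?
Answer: $0$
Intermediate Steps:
$B = \frac{13}{9}$ ($B = \left(- \frac{1}{9}\right) \left(-13\right) = \frac{13}{9} \approx 1.4444$)
$v{\left(g \right)} = 7 + g$ ($v{\left(g \right)} = 3 + \left(g + 4\right) = 3 + \left(4 + g\right) = 7 + g$)
$y{\left(w \right)} = \sqrt{7 + 2 w}$ ($y{\left(w \right)} = \sqrt{w + \left(7 + w\right)} = \sqrt{7 + 2 w}$)
$C{\left(X,d \right)} = \frac{15}{2}$ ($C{\left(X,d \right)} = - \frac{\left(-5\right) \sqrt{7 + 2 \left(6 - 5\right)^{2}}}{2} = - \frac{\left(-5\right) \sqrt{7 + 2 \cdot 1^{2}}}{2} = - \frac{\left(-5\right) \sqrt{7 + 2 \cdot 1}}{2} = - \frac{\left(-5\right) \sqrt{7 + 2}}{2} = - \frac{\left(-5\right) \sqrt{9}}{2} = - \frac{\left(-5\right) 3}{2} = \left(- \frac{1}{2}\right) \left(-15\right) = \frac{15}{2}$)
$c{\left(-13,0 \right)} C{\left(35,B \right)} = 0 \cdot \frac{15}{2} = 0$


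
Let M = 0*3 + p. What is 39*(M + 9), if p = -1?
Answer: 312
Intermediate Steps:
M = -1 (M = 0*3 - 1 = 0 - 1 = -1)
39*(M + 9) = 39*(-1 + 9) = 39*8 = 312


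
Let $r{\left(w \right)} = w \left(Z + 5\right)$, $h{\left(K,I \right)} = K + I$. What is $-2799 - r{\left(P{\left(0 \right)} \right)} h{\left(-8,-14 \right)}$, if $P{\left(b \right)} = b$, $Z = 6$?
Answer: $-2799$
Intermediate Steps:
$h{\left(K,I \right)} = I + K$
$r{\left(w \right)} = 11 w$ ($r{\left(w \right)} = w \left(6 + 5\right) = w 11 = 11 w$)
$-2799 - r{\left(P{\left(0 \right)} \right)} h{\left(-8,-14 \right)} = -2799 - 11 \cdot 0 \left(-14 - 8\right) = -2799 - 0 \left(-22\right) = -2799 - 0 = -2799 + 0 = -2799$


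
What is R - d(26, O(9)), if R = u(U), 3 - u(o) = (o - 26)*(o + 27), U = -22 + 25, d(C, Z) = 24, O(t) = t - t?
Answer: 669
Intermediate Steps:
O(t) = 0
U = 3
u(o) = 3 - (-26 + o)*(27 + o) (u(o) = 3 - (o - 26)*(o + 27) = 3 - (-26 + o)*(27 + o))
R = 693 (R = 705 - 1*3 - 1*3² = 705 - 3 - 1*9 = 705 - 3 - 9 = 693)
R - d(26, O(9)) = 693 - 1*24 = 693 - 24 = 669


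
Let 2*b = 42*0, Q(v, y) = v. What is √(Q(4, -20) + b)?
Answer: 2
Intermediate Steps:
b = 0 (b = (42*0)/2 = (½)*0 = 0)
√(Q(4, -20) + b) = √(4 + 0) = √4 = 2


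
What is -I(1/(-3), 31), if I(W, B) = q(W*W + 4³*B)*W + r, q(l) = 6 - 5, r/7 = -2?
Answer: 43/3 ≈ 14.333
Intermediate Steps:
r = -14 (r = 7*(-2) = -14)
q(l) = 1
I(W, B) = -14 + W (I(W, B) = 1*W - 14 = W - 14 = -14 + W)
-I(1/(-3), 31) = -(-14 + 1/(-3)) = -(-14 - ⅓) = -1*(-43/3) = 43/3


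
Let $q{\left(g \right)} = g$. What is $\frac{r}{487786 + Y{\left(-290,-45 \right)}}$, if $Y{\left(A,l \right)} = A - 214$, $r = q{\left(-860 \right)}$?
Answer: $- \frac{430}{243641} \approx -0.0017649$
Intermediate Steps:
$r = -860$
$Y{\left(A,l \right)} = -214 + A$
$\frac{r}{487786 + Y{\left(-290,-45 \right)}} = - \frac{860}{487786 - 504} = - \frac{860}{487282} = \left(-860\right) \frac{1}{487282} = - \frac{430}{243641}$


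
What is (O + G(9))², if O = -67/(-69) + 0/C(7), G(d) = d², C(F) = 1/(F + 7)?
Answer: 31990336/4761 ≈ 6719.3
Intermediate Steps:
C(F) = 1/(7 + F)
O = 67/69 (O = -67/(-69) + 0/(1/(7 + 7)) = -67*(-1/69) + 0/(1/14) = 67/69 + 0/(1/14) = 67/69 + 0*14 = 67/69 + 0 = 67/69 ≈ 0.97101)
(O + G(9))² = (67/69 + 9²)² = (67/69 + 81)² = (5656/69)² = 31990336/4761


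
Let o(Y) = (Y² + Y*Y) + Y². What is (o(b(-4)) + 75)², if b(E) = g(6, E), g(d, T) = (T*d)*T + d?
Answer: 978876369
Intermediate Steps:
g(d, T) = d + d*T² (g(d, T) = d*T² + d = d + d*T²)
b(E) = 6 + 6*E² (b(E) = 6*(1 + E²) = 6 + 6*E²)
o(Y) = 3*Y² (o(Y) = (Y² + Y²) + Y² = 2*Y² + Y² = 3*Y²)
(o(b(-4)) + 75)² = (3*(6 + 6*(-4)²)² + 75)² = (3*(6 + 6*16)² + 75)² = (3*(6 + 96)² + 75)² = (3*102² + 75)² = (3*10404 + 75)² = (31212 + 75)² = 31287² = 978876369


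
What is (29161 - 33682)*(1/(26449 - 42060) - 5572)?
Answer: 393256892853/15611 ≈ 2.5191e+7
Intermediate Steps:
(29161 - 33682)*(1/(26449 - 42060) - 5572) = -4521*(1/(-15611) - 5572) = -4521*(-1/15611 - 5572) = -4521*(-86984493/15611) = 393256892853/15611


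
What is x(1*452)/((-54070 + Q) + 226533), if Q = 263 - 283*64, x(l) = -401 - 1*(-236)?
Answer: -55/51538 ≈ -0.0010672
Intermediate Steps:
x(l) = -165 (x(l) = -401 + 236 = -165)
Q = -17849 (Q = 263 - 18112 = -17849)
x(1*452)/((-54070 + Q) + 226533) = -165/((-54070 - 17849) + 226533) = -165/(-71919 + 226533) = -165/154614 = -165*1/154614 = -55/51538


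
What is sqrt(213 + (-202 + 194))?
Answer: sqrt(205) ≈ 14.318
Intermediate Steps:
sqrt(213 + (-202 + 194)) = sqrt(213 - 8) = sqrt(205)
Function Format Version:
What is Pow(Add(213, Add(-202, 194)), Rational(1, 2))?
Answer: Pow(205, Rational(1, 2)) ≈ 14.318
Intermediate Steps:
Pow(Add(213, Add(-202, 194)), Rational(1, 2)) = Pow(Add(213, -8), Rational(1, 2)) = Pow(205, Rational(1, 2))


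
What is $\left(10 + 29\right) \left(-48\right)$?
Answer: $-1872$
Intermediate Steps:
$\left(10 + 29\right) \left(-48\right) = 39 \left(-48\right) = -1872$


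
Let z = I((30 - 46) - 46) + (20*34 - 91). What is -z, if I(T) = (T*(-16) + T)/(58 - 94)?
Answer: -3379/6 ≈ -563.17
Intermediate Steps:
I(T) = 5*T/12 (I(T) = (-16*T + T)/(-36) = -15*T*(-1/36) = 5*T/12)
z = 3379/6 (z = 5*((30 - 46) - 46)/12 + (20*34 - 91) = 5*(-16 - 46)/12 + (680 - 91) = (5/12)*(-62) + 589 = -155/6 + 589 = 3379/6 ≈ 563.17)
-z = -1*3379/6 = -3379/6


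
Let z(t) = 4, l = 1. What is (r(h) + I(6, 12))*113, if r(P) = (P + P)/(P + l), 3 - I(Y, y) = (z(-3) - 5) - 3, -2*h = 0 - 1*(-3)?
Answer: 1469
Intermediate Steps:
h = -3/2 (h = -(0 - 1*(-3))/2 = -(0 + 3)/2 = -1/2*3 = -3/2 ≈ -1.5000)
I(Y, y) = 7 (I(Y, y) = 3 - ((4 - 5) - 3) = 3 - (-1 - 3) = 3 - 1*(-4) = 3 + 4 = 7)
r(P) = 2*P/(1 + P) (r(P) = (P + P)/(P + 1) = (2*P)/(1 + P) = 2*P/(1 + P))
(r(h) + I(6, 12))*113 = (2*(-3/2)/(1 - 3/2) + 7)*113 = (2*(-3/2)/(-1/2) + 7)*113 = (2*(-3/2)*(-2) + 7)*113 = (6 + 7)*113 = 13*113 = 1469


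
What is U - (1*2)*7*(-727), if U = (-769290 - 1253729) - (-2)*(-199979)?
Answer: -2412799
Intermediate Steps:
U = -2422977 (U = -2023019 - 1*399958 = -2023019 - 399958 = -2422977)
U - (1*2)*7*(-727) = -2422977 - (1*2)*7*(-727) = -2422977 - 2*7*(-727) = -2422977 - 14*(-727) = -2422977 - 1*(-10178) = -2422977 + 10178 = -2412799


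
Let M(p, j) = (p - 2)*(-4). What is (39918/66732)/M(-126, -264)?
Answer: 6653/5694464 ≈ 0.0011683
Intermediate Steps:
M(p, j) = 8 - 4*p (M(p, j) = (-2 + p)*(-4) = 8 - 4*p)
(39918/66732)/M(-126, -264) = (39918/66732)/(8 - 4*(-126)) = (39918*(1/66732))/(8 + 504) = (6653/11122)/512 = (6653/11122)*(1/512) = 6653/5694464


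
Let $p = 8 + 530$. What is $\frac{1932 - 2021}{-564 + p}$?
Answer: $\frac{89}{26} \approx 3.4231$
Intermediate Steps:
$p = 538$
$\frac{1932 - 2021}{-564 + p} = \frac{1932 - 2021}{-564 + 538} = \frac{1932 - 2021}{-26} = \left(1932 - 2021\right) \left(- \frac{1}{26}\right) = \left(-89\right) \left(- \frac{1}{26}\right) = \frac{89}{26}$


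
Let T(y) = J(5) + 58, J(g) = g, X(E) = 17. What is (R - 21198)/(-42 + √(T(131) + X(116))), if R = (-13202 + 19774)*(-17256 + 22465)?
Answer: -359229675/421 - 34212350*√5/421 ≈ -1.0350e+6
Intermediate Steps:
R = 34233548 (R = 6572*5209 = 34233548)
T(y) = 63 (T(y) = 5 + 58 = 63)
(R - 21198)/(-42 + √(T(131) + X(116))) = (34233548 - 21198)/(-42 + √(63 + 17)) = 34212350/(-42 + √80) = 34212350/(-42 + 4*√5)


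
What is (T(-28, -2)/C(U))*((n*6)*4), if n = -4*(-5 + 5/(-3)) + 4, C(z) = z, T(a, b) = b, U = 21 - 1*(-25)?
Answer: -32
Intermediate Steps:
U = 46 (U = 21 + 25 = 46)
n = 92/3 (n = -4*(-5 + 5*(-⅓)) + 4 = -4*(-5 - 5/3) + 4 = -4*(-20/3) + 4 = 80/3 + 4 = 92/3 ≈ 30.667)
(T(-28, -2)/C(U))*((n*6)*4) = (-2/46)*(((92/3)*6)*4) = (-2*1/46)*(184*4) = -1/23*736 = -32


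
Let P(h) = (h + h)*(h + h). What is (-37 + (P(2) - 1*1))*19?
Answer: -418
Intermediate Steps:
P(h) = 4*h² (P(h) = (2*h)*(2*h) = 4*h²)
(-37 + (P(2) - 1*1))*19 = (-37 + (4*2² - 1*1))*19 = (-37 + (4*4 - 1))*19 = (-37 + (16 - 1))*19 = (-37 + 15)*19 = -22*19 = -418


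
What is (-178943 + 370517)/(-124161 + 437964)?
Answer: 21286/34867 ≈ 0.61049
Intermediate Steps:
(-178943 + 370517)/(-124161 + 437964) = 191574/313803 = 191574*(1/313803) = 21286/34867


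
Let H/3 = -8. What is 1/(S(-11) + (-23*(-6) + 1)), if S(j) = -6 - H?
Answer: 1/157 ≈ 0.0063694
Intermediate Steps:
H = -24 (H = 3*(-8) = -24)
S(j) = 18 (S(j) = -6 - 1*(-24) = -6 + 24 = 18)
1/(S(-11) + (-23*(-6) + 1)) = 1/(18 + (-23*(-6) + 1)) = 1/(18 + (138 + 1)) = 1/(18 + 139) = 1/157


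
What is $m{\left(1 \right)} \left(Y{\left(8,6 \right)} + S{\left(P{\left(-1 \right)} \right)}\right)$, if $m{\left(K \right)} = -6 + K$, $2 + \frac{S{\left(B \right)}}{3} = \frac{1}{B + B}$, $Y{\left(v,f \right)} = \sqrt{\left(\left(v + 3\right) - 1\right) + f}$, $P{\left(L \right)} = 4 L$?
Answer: $\frac{95}{8} \approx 11.875$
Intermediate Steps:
$Y{\left(v,f \right)} = \sqrt{2 + f + v}$ ($Y{\left(v,f \right)} = \sqrt{\left(\left(3 + v\right) - 1\right) + f} = \sqrt{\left(2 + v\right) + f} = \sqrt{2 + f + v}$)
$S{\left(B \right)} = -6 + \frac{3}{2 B}$ ($S{\left(B \right)} = -6 + \frac{3}{B + B} = -6 + \frac{3}{2 B}$)
$m{\left(1 \right)} \left(Y{\left(8,6 \right)} + S{\left(P{\left(-1 \right)} \right)}\right) = \left(-6 + 1\right) \left(\sqrt{2 + 6 + 8} - \left(6 - \frac{3}{2 \cdot 4 \left(-1\right)}\right)\right) = - 5 \left(\sqrt{16} - \left(6 - \frac{3}{2 \left(-4\right)}\right)\right) = - 5 \left(4 + \left(-6 + \frac{3}{2} \left(- \frac{1}{4}\right)\right)\right) = - 5 \left(4 - \frac{51}{8}\right) = \left(-5\right) \left(- \frac{19}{8}\right) = \frac{95}{8}$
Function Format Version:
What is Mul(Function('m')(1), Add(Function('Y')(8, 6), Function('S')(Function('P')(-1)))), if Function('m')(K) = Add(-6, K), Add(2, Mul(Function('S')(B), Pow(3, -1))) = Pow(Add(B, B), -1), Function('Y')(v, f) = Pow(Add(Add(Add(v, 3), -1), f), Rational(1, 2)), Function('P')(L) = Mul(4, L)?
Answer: Rational(95, 8) ≈ 11.875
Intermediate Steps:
Function('Y')(v, f) = Pow(Add(2, f, v), Rational(1, 2)) (Function('Y')(v, f) = Pow(Add(Add(Add(3, v), -1), f), Rational(1, 2)) = Pow(Add(Add(2, v), f), Rational(1, 2)) = Pow(Add(2, f, v), Rational(1, 2)))
Function('S')(B) = Add(-6, Mul(Rational(3, 2), Pow(B, -1))) (Function('S')(B) = Add(-6, Mul(3, Pow(Add(B, B), -1))) = Add(-6, Mul(3, Pow(Mul(2, B), -1))) = Add(-6, Mul(3, Mul(Rational(1, 2), Pow(B, -1)))) = Add(-6, Mul(Rational(3, 2), Pow(B, -1))))
Mul(Function('m')(1), Add(Function('Y')(8, 6), Function('S')(Function('P')(-1)))) = Mul(Add(-6, 1), Add(Pow(Add(2, 6, 8), Rational(1, 2)), Add(-6, Mul(Rational(3, 2), Pow(Mul(4, -1), -1))))) = Mul(-5, Add(Pow(16, Rational(1, 2)), Add(-6, Mul(Rational(3, 2), Pow(-4, -1))))) = Mul(-5, Add(4, Add(-6, Mul(Rational(3, 2), Rational(-1, 4))))) = Mul(-5, Add(4, Add(-6, Rational(-3, 8)))) = Mul(-5, Add(4, Rational(-51, 8))) = Mul(-5, Rational(-19, 8)) = Rational(95, 8)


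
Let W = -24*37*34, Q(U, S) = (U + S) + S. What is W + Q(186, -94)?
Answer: -30194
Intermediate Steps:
Q(U, S) = U + 2*S (Q(U, S) = (S + U) + S = U + 2*S)
W = -30192 (W = -888*34 = -30192)
W + Q(186, -94) = -30192 + (186 + 2*(-94)) = -30192 + (186 - 188) = -30192 - 2 = -30194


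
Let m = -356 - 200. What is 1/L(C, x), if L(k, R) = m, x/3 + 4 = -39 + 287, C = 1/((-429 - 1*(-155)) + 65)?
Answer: -1/556 ≈ -0.0017986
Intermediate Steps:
C = -1/209 (C = 1/((-429 + 155) + 65) = 1/(-274 + 65) = 1/(-209) = -1/209 ≈ -0.0047847)
m = -556
x = 732 (x = -12 + 3*(-39 + 287) = -12 + 3*248 = -12 + 744 = 732)
L(k, R) = -556
1/L(C, x) = 1/(-556) = -1/556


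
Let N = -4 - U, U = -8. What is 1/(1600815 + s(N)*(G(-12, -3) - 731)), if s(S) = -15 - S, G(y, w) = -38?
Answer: 1/1615426 ≈ 6.1903e-7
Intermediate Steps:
N = 4 (N = -4 - 1*(-8) = -4 + 8 = 4)
1/(1600815 + s(N)*(G(-12, -3) - 731)) = 1/(1600815 + (-15 - 1*4)*(-38 - 731)) = 1/(1600815 + (-15 - 4)*(-769)) = 1/(1600815 - 19*(-769)) = 1/(1600815 + 14611) = 1/1615426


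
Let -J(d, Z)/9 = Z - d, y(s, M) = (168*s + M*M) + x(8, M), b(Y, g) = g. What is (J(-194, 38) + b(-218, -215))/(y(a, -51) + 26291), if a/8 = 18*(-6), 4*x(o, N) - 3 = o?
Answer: 9212/465029 ≈ 0.019810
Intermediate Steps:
x(o, N) = ¾ + o/4
a = -864 (a = 8*(18*(-6)) = 8*(-108) = -864)
y(s, M) = 11/4 + M² + 168*s (y(s, M) = (168*s + M*M) + (¾ + (¼)*8) = (168*s + M²) + (¾ + 2) = (M² + 168*s) + 11/4 = 11/4 + M² + 168*s)
J(d, Z) = -9*Z + 9*d (J(d, Z) = -9*(Z - d) = -9*Z + 9*d)
(J(-194, 38) + b(-218, -215))/(y(a, -51) + 26291) = ((-9*38 + 9*(-194)) - 215)/((11/4 + (-51)² + 168*(-864)) + 26291) = ((-342 - 1746) - 215)/((11/4 + 2601 - 145152) + 26291) = (-2088 - 215)/(-570193/4 + 26291) = -2303/(-465029/4) = -2303*(-4/465029) = 9212/465029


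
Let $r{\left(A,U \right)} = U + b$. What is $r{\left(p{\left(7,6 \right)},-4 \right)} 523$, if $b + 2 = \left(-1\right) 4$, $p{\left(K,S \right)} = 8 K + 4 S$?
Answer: $-5230$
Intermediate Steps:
$p{\left(K,S \right)} = 4 S + 8 K$
$b = -6$ ($b = -2 - 4 = -6$)
$r{\left(A,U \right)} = -6 + U$ ($r{\left(A,U \right)} = U - 6 = -6 + U$)
$r{\left(p{\left(7,6 \right)},-4 \right)} 523 = \left(-6 - 4\right) 523 = \left(-10\right) 523 = -5230$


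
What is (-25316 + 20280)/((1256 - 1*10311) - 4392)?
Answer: 5036/13447 ≈ 0.37451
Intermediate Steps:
(-25316 + 20280)/((1256 - 1*10311) - 4392) = -5036/((1256 - 10311) - 4392) = -5036/(-9055 - 4392) = -5036/(-13447) = -5036*(-1/13447) = 5036/13447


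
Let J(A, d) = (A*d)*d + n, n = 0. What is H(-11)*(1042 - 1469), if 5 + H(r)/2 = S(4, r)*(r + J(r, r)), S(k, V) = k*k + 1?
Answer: 19487426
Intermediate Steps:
S(k, V) = 1 + k² (S(k, V) = k² + 1 = 1 + k²)
J(A, d) = A*d² (J(A, d) = (A*d)*d + 0 = A*d² + 0 = A*d²)
H(r) = -10 + 34*r + 34*r³ (H(r) = -10 + 2*((1 + 4²)*(r + r*r²)) = -10 + 2*((1 + 16)*(r + r³)) = -10 + 2*(17*(r + r³)) = -10 + 2*(17*r + 17*r³) = -10 + (34*r + 34*r³) = -10 + 34*r + 34*r³)
H(-11)*(1042 - 1469) = (-10 + 34*(-11) + 34*(-11)³)*(1042 - 1469) = (-10 - 374 + 34*(-1331))*(-427) = (-10 - 374 - 45254)*(-427) = -45638*(-427) = 19487426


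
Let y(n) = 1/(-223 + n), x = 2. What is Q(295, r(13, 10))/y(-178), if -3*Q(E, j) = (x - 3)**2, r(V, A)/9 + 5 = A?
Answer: 401/3 ≈ 133.67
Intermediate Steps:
r(V, A) = -45 + 9*A
Q(E, j) = -1/3 (Q(E, j) = -(2 - 3)**2/3 = -1/3*(-1)**2 = -1/3*1 = -1/3)
Q(295, r(13, 10))/y(-178) = -1/(3*(1/(-223 - 178))) = -1/(3*(1/(-401))) = -1/(3*(-1/401)) = -1/3*(-401) = 401/3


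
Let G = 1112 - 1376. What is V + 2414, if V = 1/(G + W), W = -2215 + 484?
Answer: 4815929/1995 ≈ 2414.0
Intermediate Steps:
W = -1731
G = -264
V = -1/1995 (V = 1/(-264 - 1731) = 1/(-1995) = -1/1995 ≈ -0.00050125)
V + 2414 = -1/1995 + 2414 = 4815929/1995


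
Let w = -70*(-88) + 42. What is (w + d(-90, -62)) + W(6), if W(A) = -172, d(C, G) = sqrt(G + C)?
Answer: 6030 + 2*I*sqrt(38) ≈ 6030.0 + 12.329*I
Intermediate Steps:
d(C, G) = sqrt(C + G)
w = 6202 (w = 6160 + 42 = 6202)
(w + d(-90, -62)) + W(6) = (6202 + sqrt(-90 - 62)) - 172 = (6202 + sqrt(-152)) - 172 = (6202 + 2*I*sqrt(38)) - 172 = 6030 + 2*I*sqrt(38)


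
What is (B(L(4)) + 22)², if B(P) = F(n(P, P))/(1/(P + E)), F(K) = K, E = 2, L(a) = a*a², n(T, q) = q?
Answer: 18028516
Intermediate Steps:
L(a) = a³
B(P) = P*(2 + P) (B(P) = P/(1/(P + 2)) = P/(1/(2 + P)) = P*(2 + P))
(B(L(4)) + 22)² = (4³*(2 + 4³) + 22)² = (64*(2 + 64) + 22)² = (64*66 + 22)² = (4224 + 22)² = 4246² = 18028516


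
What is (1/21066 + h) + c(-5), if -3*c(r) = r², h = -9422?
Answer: -198659401/21066 ≈ -9430.3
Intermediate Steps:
c(r) = -r²/3
(1/21066 + h) + c(-5) = (1/21066 - 9422) - ⅓*(-5)² = (1/21066 - 9422) - ⅓*25 = -198483851/21066 - 25/3 = -198659401/21066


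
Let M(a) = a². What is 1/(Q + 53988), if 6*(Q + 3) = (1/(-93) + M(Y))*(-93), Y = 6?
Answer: 6/320563 ≈ 1.8717e-5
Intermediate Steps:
Q = -3365/6 (Q = -3 + ((1/(-93) + 6²)*(-93))/6 = -3 + ((-1/93 + 36)*(-93))/6 = -3 + ((3347/93)*(-93))/6 = -3 + (⅙)*(-3347) = -3 - 3347/6 = -3365/6 ≈ -560.83)
1/(Q + 53988) = 1/(-3365/6 + 53988) = 1/(320563/6) = 6/320563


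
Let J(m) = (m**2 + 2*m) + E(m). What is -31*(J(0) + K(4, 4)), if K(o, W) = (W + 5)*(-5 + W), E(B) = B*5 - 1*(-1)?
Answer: 248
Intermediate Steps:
E(B) = 1 + 5*B (E(B) = 5*B + 1 = 1 + 5*B)
K(o, W) = (-5 + W)*(5 + W) (K(o, W) = (5 + W)*(-5 + W) = (-5 + W)*(5 + W))
J(m) = 1 + m**2 + 7*m (J(m) = (m**2 + 2*m) + (1 + 5*m) = 1 + m**2 + 7*m)
-31*(J(0) + K(4, 4)) = -31*((1 + 0**2 + 7*0) + (-25 + 4**2)) = -31*((1 + 0 + 0) + (-25 + 16)) = -31*(1 - 9) = -31*(-8) = 248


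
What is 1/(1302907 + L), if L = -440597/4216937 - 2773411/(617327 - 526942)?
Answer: 381147850745/496588467647793763 ≈ 7.6753e-7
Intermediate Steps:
L = -11735122821952/381147850745 (L = -440597*1/4216937 - 2773411/90385 = -440597/4216937 - 2773411*1/90385 = -440597/4216937 - 2773411/90385 = -11735122821952/381147850745 ≈ -30.789)
1/(1302907 + L) = 1/(1302907 - 11735122821952/381147850745) = 1/(496588467647793763/381147850745) = 381147850745/496588467647793763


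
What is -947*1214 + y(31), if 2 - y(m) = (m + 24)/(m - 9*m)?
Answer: -285114633/248 ≈ -1.1497e+6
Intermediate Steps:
y(m) = 2 + (24 + m)/(8*m) (y(m) = 2 - (m + 24)/(m - 9*m) = 2 - (24 + m)/((-8*m)) = 2 - (24 + m)*(-1/(8*m)) = 2 - (-1)*(24 + m)/(8*m) = 2 + (24 + m)/(8*m))
-947*1214 + y(31) = -947*1214 + (17/8 + 3/31) = -1149658 + (17/8 + 3*(1/31)) = -1149658 + (17/8 + 3/31) = -1149658 + 551/248 = -285114633/248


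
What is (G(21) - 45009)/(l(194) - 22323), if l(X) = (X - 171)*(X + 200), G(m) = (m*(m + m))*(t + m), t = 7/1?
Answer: 20313/13261 ≈ 1.5318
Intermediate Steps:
t = 7 (t = 7*1 = 7)
G(m) = 2*m**2*(7 + m) (G(m) = (m*(m + m))*(7 + m) = (m*(2*m))*(7 + m) = (2*m**2)*(7 + m) = 2*m**2*(7 + m))
l(X) = (-171 + X)*(200 + X)
(G(21) - 45009)/(l(194) - 22323) = (2*21**2*(7 + 21) - 45009)/((-34200 + 194**2 + 29*194) - 22323) = (2*441*28 - 45009)/((-34200 + 37636 + 5626) - 22323) = (24696 - 45009)/(9062 - 22323) = -20313/(-13261) = -20313*(-1/13261) = 20313/13261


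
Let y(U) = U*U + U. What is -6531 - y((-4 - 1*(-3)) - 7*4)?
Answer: -7343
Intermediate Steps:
y(U) = U + U² (y(U) = U² + U = U + U²)
-6531 - y((-4 - 1*(-3)) - 7*4) = -6531 - ((-4 - 1*(-3)) - 7*4)*(1 + ((-4 - 1*(-3)) - 7*4)) = -6531 - ((-4 + 3) - 28)*(1 + ((-4 + 3) - 28)) = -6531 - (-1 - 28)*(1 + (-1 - 28)) = -6531 - (-29)*(1 - 29) = -6531 - (-29)*(-28) = -6531 - 1*812 = -6531 - 812 = -7343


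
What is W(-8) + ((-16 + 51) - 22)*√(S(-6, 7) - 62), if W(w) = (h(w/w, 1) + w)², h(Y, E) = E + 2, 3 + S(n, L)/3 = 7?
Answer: 25 + 65*I*√2 ≈ 25.0 + 91.924*I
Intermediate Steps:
S(n, L) = 12 (S(n, L) = -9 + 3*7 = -9 + 21 = 12)
h(Y, E) = 2 + E
W(w) = (3 + w)² (W(w) = ((2 + 1) + w)² = (3 + w)²)
W(-8) + ((-16 + 51) - 22)*√(S(-6, 7) - 62) = (3 - 8)² + ((-16 + 51) - 22)*√(12 - 62) = (-5)² + (35 - 22)*√(-50) = 25 + 13*(5*I*√2) = 25 + 65*I*√2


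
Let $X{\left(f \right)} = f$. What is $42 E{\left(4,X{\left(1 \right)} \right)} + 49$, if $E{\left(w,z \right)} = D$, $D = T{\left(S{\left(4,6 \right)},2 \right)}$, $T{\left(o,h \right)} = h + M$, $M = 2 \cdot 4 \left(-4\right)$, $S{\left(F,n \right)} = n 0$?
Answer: $-1211$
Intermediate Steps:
$S{\left(F,n \right)} = 0$
$M = -32$ ($M = 8 \left(-4\right) = -32$)
$T{\left(o,h \right)} = -32 + h$ ($T{\left(o,h \right)} = h - 32 = -32 + h$)
$D = -30$ ($D = -32 + 2 = -30$)
$E{\left(w,z \right)} = -30$
$42 E{\left(4,X{\left(1 \right)} \right)} + 49 = 42 \left(-30\right) + 49 = -1260 + 49 = -1211$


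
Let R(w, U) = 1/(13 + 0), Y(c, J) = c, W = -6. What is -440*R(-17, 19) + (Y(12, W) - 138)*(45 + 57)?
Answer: -167516/13 ≈ -12886.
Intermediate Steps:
R(w, U) = 1/13
-440*R(-17, 19) + (Y(12, W) - 138)*(45 + 57) = -440*1/13 + (12 - 138)*(45 + 57) = -440/13 - 126*102 = -440/13 - 12852 = -167516/13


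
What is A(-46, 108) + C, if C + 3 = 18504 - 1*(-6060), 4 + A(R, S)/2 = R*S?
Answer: 14617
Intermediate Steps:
A(R, S) = -8 + 2*R*S (A(R, S) = -8 + 2*(R*S) = -8 + 2*R*S)
C = 24561 (C = -3 + (18504 - 1*(-6060)) = -3 + (18504 + 6060) = -3 + 24564 = 24561)
A(-46, 108) + C = (-8 + 2*(-46)*108) + 24561 = (-8 - 9936) + 24561 = -9944 + 24561 = 14617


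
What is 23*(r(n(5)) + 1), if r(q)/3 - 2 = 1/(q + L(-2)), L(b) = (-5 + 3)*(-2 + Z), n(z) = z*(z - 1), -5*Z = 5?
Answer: 4255/26 ≈ 163.65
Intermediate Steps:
Z = -1 (Z = -⅕*5 = -1)
n(z) = z*(-1 + z)
L(b) = 6 (L(b) = (-5 + 3)*(-2 - 1) = -2*(-3) = 6)
r(q) = 6 + 3/(6 + q) (r(q) = 6 + 3/(q + 6) = 6 + 3/(6 + q))
23*(r(n(5)) + 1) = 23*(3*(13 + 2*(5*(-1 + 5)))/(6 + 5*(-1 + 5)) + 1) = 23*(3*(13 + 2*(5*4))/(6 + 5*4) + 1) = 23*(3*(13 + 2*20)/(6 + 20) + 1) = 23*(3*(13 + 40)/26 + 1) = 23*(3*(1/26)*53 + 1) = 23*(159/26 + 1) = 23*(185/26) = 4255/26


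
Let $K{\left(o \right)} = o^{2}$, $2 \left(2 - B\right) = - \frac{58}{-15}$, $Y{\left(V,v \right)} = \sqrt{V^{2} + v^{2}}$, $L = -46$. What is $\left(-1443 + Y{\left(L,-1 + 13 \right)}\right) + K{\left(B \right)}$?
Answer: $- \frac{324674}{225} + 2 \sqrt{565} \approx -1395.5$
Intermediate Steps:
$B = \frac{1}{15}$ ($B = 2 - \frac{\left(-58\right) \frac{1}{-15}}{2} = 2 - \frac{\left(-58\right) \left(- \frac{1}{15}\right)}{2} = 2 - \frac{29}{15} = \frac{1}{15} \approx 0.066667$)
$\left(-1443 + Y{\left(L,-1 + 13 \right)}\right) + K{\left(B \right)} = \left(-1443 + \sqrt{\left(-46\right)^{2} + \left(-1 + 13\right)^{2}}\right) + \left(\frac{1}{15}\right)^{2} = \left(-1443 + \sqrt{2116 + 12^{2}}\right) + \frac{1}{225} = \left(-1443 + \sqrt{2116 + 144}\right) + \frac{1}{225} = \left(-1443 + \sqrt{2260}\right) + \frac{1}{225} = \left(-1443 + 2 \sqrt{565}\right) + \frac{1}{225} = - \frac{324674}{225} + 2 \sqrt{565}$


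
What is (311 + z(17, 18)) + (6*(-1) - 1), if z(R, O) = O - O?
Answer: 304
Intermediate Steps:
z(R, O) = 0
(311 + z(17, 18)) + (6*(-1) - 1) = (311 + 0) + (6*(-1) - 1) = 311 + (-6 - 1) = 311 - 7 = 304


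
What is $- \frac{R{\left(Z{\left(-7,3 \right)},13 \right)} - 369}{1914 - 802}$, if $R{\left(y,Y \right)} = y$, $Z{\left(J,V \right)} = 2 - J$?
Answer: $\frac{45}{139} \approx 0.32374$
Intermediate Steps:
$- \frac{R{\left(Z{\left(-7,3 \right)},13 \right)} - 369}{1914 - 802} = - \frac{\left(2 - -7\right) - 369}{1914 - 802} = - \frac{\left(2 + 7\right) - 369}{1112} = - \frac{9 - 369}{1112} = - \frac{-360}{1112} = \left(-1\right) \left(- \frac{45}{139}\right) = \frac{45}{139}$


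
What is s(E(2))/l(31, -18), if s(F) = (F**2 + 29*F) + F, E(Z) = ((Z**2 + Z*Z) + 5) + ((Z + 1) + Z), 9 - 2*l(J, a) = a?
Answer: 64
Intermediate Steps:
l(J, a) = 9/2 - a/2
E(Z) = 6 + 2*Z + 2*Z**2 (E(Z) = ((Z**2 + Z**2) + 5) + ((1 + Z) + Z) = (2*Z**2 + 5) + (1 + 2*Z) = (5 + 2*Z**2) + (1 + 2*Z) = 6 + 2*Z + 2*Z**2)
s(F) = F**2 + 30*F
s(E(2))/l(31, -18) = ((6 + 2*2 + 2*2**2)*(30 + (6 + 2*2 + 2*2**2)))/(9/2 - 1/2*(-18)) = ((6 + 4 + 2*4)*(30 + (6 + 4 + 2*4)))/(9/2 + 9) = ((6 + 4 + 8)*(30 + (6 + 4 + 8)))/(27/2) = (18*(30 + 18))*(2/27) = (18*48)*(2/27) = 864*(2/27) = 64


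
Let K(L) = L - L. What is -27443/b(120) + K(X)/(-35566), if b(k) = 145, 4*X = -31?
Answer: -27443/145 ≈ -189.26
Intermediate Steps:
X = -31/4 (X = (¼)*(-31) = -31/4 ≈ -7.7500)
K(L) = 0
-27443/b(120) + K(X)/(-35566) = -27443/145 + 0/(-35566) = -27443*1/145 + 0*(-1/35566) = -27443/145 + 0 = -27443/145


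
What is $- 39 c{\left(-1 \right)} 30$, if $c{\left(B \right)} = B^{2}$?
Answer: $-1170$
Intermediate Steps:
$- 39 c{\left(-1 \right)} 30 = - 39 \left(-1\right)^{2} \cdot 30 = \left(-39\right) 1 \cdot 30 = \left(-39\right) 30 = -1170$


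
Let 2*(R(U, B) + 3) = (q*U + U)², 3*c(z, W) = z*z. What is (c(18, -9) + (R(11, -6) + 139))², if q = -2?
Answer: 370881/4 ≈ 92720.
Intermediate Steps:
c(z, W) = z²/3 (c(z, W) = (z*z)/3 = z²/3)
R(U, B) = -3 + U²/2 (R(U, B) = -3 + (-2*U + U)²/2 = -3 + (-U)²/2 = -3 + U²/2)
(c(18, -9) + (R(11, -6) + 139))² = ((⅓)*18² + ((-3 + (½)*11²) + 139))² = ((⅓)*324 + ((-3 + (½)*121) + 139))² = (108 + ((-3 + 121/2) + 139))² = (108 + (115/2 + 139))² = (108 + 393/2)² = (609/2)² = 370881/4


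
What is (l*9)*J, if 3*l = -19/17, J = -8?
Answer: 456/17 ≈ 26.824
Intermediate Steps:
l = -19/51 (l = (-19/17)/3 = (-19*1/17)/3 = (⅓)*(-19/17) = -19/51 ≈ -0.37255)
(l*9)*J = -19/51*9*(-8) = -57/17*(-8) = 456/17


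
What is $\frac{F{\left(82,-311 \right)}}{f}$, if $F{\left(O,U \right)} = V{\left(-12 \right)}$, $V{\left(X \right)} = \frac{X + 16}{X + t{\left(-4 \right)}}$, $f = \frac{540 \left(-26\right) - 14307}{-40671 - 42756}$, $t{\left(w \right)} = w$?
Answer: $- \frac{27809}{37796} \approx -0.73577$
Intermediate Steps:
$f = \frac{9449}{27809}$ ($f = \frac{-14040 - 14307}{-83427} = \left(-28347\right) \left(- \frac{1}{83427}\right) = \frac{9449}{27809} \approx 0.33978$)
$V{\left(X \right)} = \frac{16 + X}{-4 + X}$ ($V{\left(X \right)} = \frac{X + 16}{X - 4} = \frac{16 + X}{-4 + X}$)
$F{\left(O,U \right)} = - \frac{1}{4}$ ($F{\left(O,U \right)} = \frac{16 - 12}{-4 - 12} = \frac{1}{-16} \cdot 4 = \left(- \frac{1}{16}\right) 4 = - \frac{1}{4}$)
$\frac{F{\left(82,-311 \right)}}{f} = - \frac{1}{4 \cdot \frac{9449}{27809}} = \left(- \frac{1}{4}\right) \frac{27809}{9449} = - \frac{27809}{37796}$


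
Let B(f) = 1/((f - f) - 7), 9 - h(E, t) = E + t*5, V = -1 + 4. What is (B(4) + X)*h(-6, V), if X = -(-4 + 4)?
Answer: 0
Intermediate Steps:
V = 3
X = 0 (X = -1*0 = 0)
h(E, t) = 9 - E - 5*t (h(E, t) = 9 - (E + t*5) = 9 - (E + 5*t) = 9 + (-E - 5*t) = 9 - E - 5*t)
B(f) = -⅐ (B(f) = 1/(0 - 7) = 1/(-7) = -⅐)
(B(4) + X)*h(-6, V) = (-⅐ + 0)*(9 - 1*(-6) - 5*3) = -(9 + 6 - 15)/7 = -⅐*0 = 0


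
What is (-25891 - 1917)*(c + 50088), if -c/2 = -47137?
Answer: -4014418496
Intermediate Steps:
c = 94274 (c = -2*(-47137) = 94274)
(-25891 - 1917)*(c + 50088) = (-25891 - 1917)*(94274 + 50088) = -27808*144362 = -4014418496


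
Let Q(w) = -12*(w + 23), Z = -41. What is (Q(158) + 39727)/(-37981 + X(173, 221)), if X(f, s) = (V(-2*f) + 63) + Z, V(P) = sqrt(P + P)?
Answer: -49156905/49685737 - 2590*I*sqrt(173)/49685737 ≈ -0.98936 - 0.00068563*I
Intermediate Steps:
Q(w) = -276 - 12*w (Q(w) = -12*(23 + w) = -276 - 12*w)
V(P) = sqrt(2)*sqrt(P) (V(P) = sqrt(2*P) = sqrt(2)*sqrt(P))
X(f, s) = 22 + 2*sqrt(-f) (X(f, s) = (sqrt(2)*sqrt(-2*f) + 63) - 41 = (sqrt(2)*(sqrt(2)*sqrt(-f)) + 63) - 41 = (2*sqrt(-f) + 63) - 41 = (63 + 2*sqrt(-f)) - 41 = 22 + 2*sqrt(-f))
(Q(158) + 39727)/(-37981 + X(173, 221)) = ((-276 - 12*158) + 39727)/(-37981 + (22 + 2*sqrt(-1*173))) = ((-276 - 1896) + 39727)/(-37981 + (22 + 2*sqrt(-173))) = (-2172 + 39727)/(-37981 + (22 + 2*(I*sqrt(173)))) = 37555/(-37981 + (22 + 2*I*sqrt(173))) = 37555/(-37959 + 2*I*sqrt(173))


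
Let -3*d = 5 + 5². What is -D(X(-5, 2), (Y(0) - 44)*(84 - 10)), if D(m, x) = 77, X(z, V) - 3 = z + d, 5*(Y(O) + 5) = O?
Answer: -77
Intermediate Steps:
Y(O) = -5 + O/5
d = -10 (d = -(5 + 5²)/3 = -(5 + 25)/3 = -⅓*30 = -10)
X(z, V) = -7 + z (X(z, V) = 3 + (z - 10) = 3 + (-10 + z) = -7 + z)
-D(X(-5, 2), (Y(0) - 44)*(84 - 10)) = -1*77 = -77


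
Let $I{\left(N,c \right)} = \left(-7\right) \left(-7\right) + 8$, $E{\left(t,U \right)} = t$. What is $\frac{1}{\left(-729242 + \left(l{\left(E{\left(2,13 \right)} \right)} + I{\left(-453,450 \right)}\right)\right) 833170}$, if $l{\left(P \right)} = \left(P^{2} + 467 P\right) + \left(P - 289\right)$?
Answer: $- \frac{1}{606992672780} \approx -1.6475 \cdot 10^{-12}$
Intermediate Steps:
$l{\left(P \right)} = -289 + P^{2} + 468 P$ ($l{\left(P \right)} = \left(P^{2} + 467 P\right) + \left(-289 + P\right) = -289 + P^{2} + 468 P$)
$I{\left(N,c \right)} = 57$ ($I{\left(N,c \right)} = 49 + 8 = 57$)
$\frac{1}{\left(-729242 + \left(l{\left(E{\left(2,13 \right)} \right)} + I{\left(-453,450 \right)}\right)\right) 833170} = \frac{1}{\left(-729242 + \left(\left(-289 + 2^{2} + 468 \cdot 2\right) + 57\right)\right) 833170} = \frac{1}{-729242 + \left(\left(-289 + 4 + 936\right) + 57\right)} \frac{1}{833170} = \frac{1}{-729242 + \left(651 + 57\right)} \frac{1}{833170} = \frac{1}{-729242 + 708} \cdot \frac{1}{833170} = \frac{1}{-728534} \cdot \frac{1}{833170} = \left(- \frac{1}{728534}\right) \frac{1}{833170} = - \frac{1}{606992672780}$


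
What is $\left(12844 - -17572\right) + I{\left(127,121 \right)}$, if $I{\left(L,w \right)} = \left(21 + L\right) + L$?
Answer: $30691$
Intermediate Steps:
$I{\left(L,w \right)} = 21 + 2 L$
$\left(12844 - -17572\right) + I{\left(127,121 \right)} = \left(12844 - -17572\right) + \left(21 + 2 \cdot 127\right) = \left(12844 + 17572\right) + \left(21 + 254\right) = 30416 + 275 = 30691$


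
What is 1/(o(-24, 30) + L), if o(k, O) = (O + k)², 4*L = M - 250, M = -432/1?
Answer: -2/269 ≈ -0.0074349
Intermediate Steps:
M = -432 (M = -432*1 = -432)
L = -341/2 (L = (-432 - 250)/4 = (¼)*(-682) = -341/2 ≈ -170.50)
1/(o(-24, 30) + L) = 1/((30 - 24)² - 341/2) = 1/(6² - 341/2) = 1/(36 - 341/2) = 1/(-269/2) = -2/269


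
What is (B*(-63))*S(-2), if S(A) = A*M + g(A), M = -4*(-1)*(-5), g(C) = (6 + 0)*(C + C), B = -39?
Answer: 39312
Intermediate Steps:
g(C) = 12*C (g(C) = 6*(2*C) = 12*C)
M = -20 (M = 4*(-5) = -20)
S(A) = -8*A (S(A) = A*(-20) + 12*A = -20*A + 12*A = -8*A)
(B*(-63))*S(-2) = (-39*(-63))*(-8*(-2)) = 2457*16 = 39312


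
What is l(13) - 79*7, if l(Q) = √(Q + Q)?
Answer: -553 + √26 ≈ -547.90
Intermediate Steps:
l(Q) = √2*√Q (l(Q) = √(2*Q) = √2*√Q)
l(13) - 79*7 = √2*√13 - 79*7 = √26 - 553 = -553 + √26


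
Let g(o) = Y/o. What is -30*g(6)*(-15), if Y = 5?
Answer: 375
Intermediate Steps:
g(o) = 5/o
-30*g(6)*(-15) = -150/6*(-15) = -30*⅚*(-15) = -25*(-15) = 375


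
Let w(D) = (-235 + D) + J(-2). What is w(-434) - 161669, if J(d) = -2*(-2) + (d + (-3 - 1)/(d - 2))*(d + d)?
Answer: -162330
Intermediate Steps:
J(d) = 4 + 2*d*(d - 4/(-2 + d)) (J(d) = 4 + (d - 4/(-2 + d))*(2*d) = 4 + 2*d*(d - 4/(-2 + d)))
w(D) = -227 + D (w(D) = (-235 + D) + 2*(-4 + (-2)³ - 2*(-2) - 2*(-2)²)/(-2 - 2) = (-235 + D) + 2*(-4 - 8 + 4 - 2*4)/(-4) = (-235 + D) + 2*(-¼)*(-4 - 8 + 4 - 8) = (-235 + D) + 2*(-¼)*(-16) = (-235 + D) + 8 = -227 + D)
w(-434) - 161669 = (-227 - 434) - 161669 = -661 - 161669 = -162330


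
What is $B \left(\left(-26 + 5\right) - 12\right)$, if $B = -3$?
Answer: $99$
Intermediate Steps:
$B \left(\left(-26 + 5\right) - 12\right) = - 3 \left(\left(-26 + 5\right) - 12\right) = - 3 \left(-21 - 12\right) = \left(-3\right) \left(-33\right) = 99$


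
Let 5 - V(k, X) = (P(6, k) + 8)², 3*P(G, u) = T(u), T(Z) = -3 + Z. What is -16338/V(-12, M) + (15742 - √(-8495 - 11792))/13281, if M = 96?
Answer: 108523973/26562 - I*√20287/13281 ≈ 4085.7 - 0.010725*I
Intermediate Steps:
P(G, u) = -1 + u/3 (P(G, u) = (-3 + u)/3 = -1 + u/3)
V(k, X) = 5 - (7 + k/3)² (V(k, X) = 5 - ((-1 + k/3) + 8)² = 5 - (7 + k/3)²)
-16338/V(-12, M) + (15742 - √(-8495 - 11792))/13281 = -16338/(5 - (21 - 12)²/9) + (15742 - √(-8495 - 11792))/13281 = -16338/(5 - ⅑*9²) + (15742 - √(-20287))*(1/13281) = -16338/(5 - ⅑*81) + (15742 - I*√20287)*(1/13281) = -16338/(5 - 9) + (15742 - I*√20287)*(1/13281) = -16338/(-4) + (15742/13281 - I*√20287/13281) = -16338*(-¼) + (15742/13281 - I*√20287/13281) = 8169/2 + (15742/13281 - I*√20287/13281) = 108523973/26562 - I*√20287/13281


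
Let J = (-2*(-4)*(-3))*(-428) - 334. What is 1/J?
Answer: 1/9938 ≈ 0.00010062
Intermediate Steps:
J = 9938 (J = (8*(-3))*(-428) - 334 = -24*(-428) - 334 = 10272 - 334 = 9938)
1/J = 1/9938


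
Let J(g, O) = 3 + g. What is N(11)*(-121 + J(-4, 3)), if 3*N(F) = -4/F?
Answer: 488/33 ≈ 14.788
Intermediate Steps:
N(F) = -4/(3*F) (N(F) = (-4/F)/3 = -4/(3*F))
N(11)*(-121 + J(-4, 3)) = (-4/3/11)*(-121 + (3 - 4)) = (-4/3*1/11)*(-121 - 1) = -4/33*(-122) = 488/33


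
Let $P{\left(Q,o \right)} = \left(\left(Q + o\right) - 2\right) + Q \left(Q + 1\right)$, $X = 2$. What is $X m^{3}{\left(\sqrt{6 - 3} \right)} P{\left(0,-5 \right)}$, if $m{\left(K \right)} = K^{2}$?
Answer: $-378$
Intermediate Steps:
$P{\left(Q,o \right)} = -2 + Q + o + Q \left(1 + Q\right)$ ($P{\left(Q,o \right)} = \left(-2 + Q + o\right) + Q \left(1 + Q\right) = -2 + Q + o + Q \left(1 + Q\right)$)
$X m^{3}{\left(\sqrt{6 - 3} \right)} P{\left(0,-5 \right)} = 2 \left(\left(\sqrt{6 - 3}\right)^{2}\right)^{3} \left(-2 - 5 + 0^{2} + 2 \cdot 0\right) = 2 \left(\left(\sqrt{3}\right)^{2}\right)^{3} \left(-2 - 5 + 0 + 0\right) = 2 \cdot 3^{3} \left(-7\right) = 2 \cdot 27 \left(-7\right) = 54 \left(-7\right) = -378$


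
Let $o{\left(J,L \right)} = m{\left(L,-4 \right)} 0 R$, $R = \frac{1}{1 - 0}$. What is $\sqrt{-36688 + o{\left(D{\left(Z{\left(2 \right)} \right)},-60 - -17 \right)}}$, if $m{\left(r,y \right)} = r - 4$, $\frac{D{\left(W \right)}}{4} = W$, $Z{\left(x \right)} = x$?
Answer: $4 i \sqrt{2293} \approx 191.54 i$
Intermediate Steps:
$D{\left(W \right)} = 4 W$
$m{\left(r,y \right)} = -4 + r$ ($m{\left(r,y \right)} = r - 4 = -4 + r$)
$R = 1$ ($R = \frac{1}{1 + \left(-5 + 5\right)} = \frac{1}{1 + 0} = 1^{-1} = 1$)
$o{\left(J,L \right)} = 0$ ($o{\left(J,L \right)} = \left(-4 + L\right) 0 \cdot 1 = 0 \cdot 1 = 0$)
$\sqrt{-36688 + o{\left(D{\left(Z{\left(2 \right)} \right)},-60 - -17 \right)}} = \sqrt{-36688 + 0} = \sqrt{-36688} = 4 i \sqrt{2293}$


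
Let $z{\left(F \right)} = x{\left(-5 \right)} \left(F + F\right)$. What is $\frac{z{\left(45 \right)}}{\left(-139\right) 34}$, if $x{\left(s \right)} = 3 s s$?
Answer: $- \frac{3375}{2363} \approx -1.4283$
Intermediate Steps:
$x{\left(s \right)} = 3 s^{2}$
$z{\left(F \right)} = 150 F$ ($z{\left(F \right)} = 3 \left(-5\right)^{2} \left(F + F\right) = 3 \cdot 25 \cdot 2 F = 75 \cdot 2 F = 150 F$)
$\frac{z{\left(45 \right)}}{\left(-139\right) 34} = \frac{150 \cdot 45}{\left(-139\right) 34} = \frac{6750}{-4726} = 6750 \left(- \frac{1}{4726}\right) = - \frac{3375}{2363}$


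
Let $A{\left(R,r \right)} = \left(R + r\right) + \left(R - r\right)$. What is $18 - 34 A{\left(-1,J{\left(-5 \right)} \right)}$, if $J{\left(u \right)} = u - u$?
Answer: $86$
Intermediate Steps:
$J{\left(u \right)} = 0$
$A{\left(R,r \right)} = 2 R$
$18 - 34 A{\left(-1,J{\left(-5 \right)} \right)} = 18 - 34 \cdot 2 \left(-1\right) = 18 - -68 = 18 + 68 = 86$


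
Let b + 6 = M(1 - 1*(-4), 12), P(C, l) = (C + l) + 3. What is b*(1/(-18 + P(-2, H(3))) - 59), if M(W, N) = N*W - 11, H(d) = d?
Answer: -35561/14 ≈ -2540.1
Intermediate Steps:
P(C, l) = 3 + C + l
M(W, N) = -11 + N*W
b = 43 (b = -6 + (-11 + 12*(1 - 1*(-4))) = -6 + (-11 + 12*(1 + 4)) = -6 + (-11 + 12*5) = -6 + (-11 + 60) = -6 + 49 = 43)
b*(1/(-18 + P(-2, H(3))) - 59) = 43*(1/(-18 + (3 - 2 + 3)) - 59) = 43*(1/(-18 + 4) - 59) = 43*(1/(-14) - 59) = 43*(-1/14 - 59) = 43*(-827/14) = -35561/14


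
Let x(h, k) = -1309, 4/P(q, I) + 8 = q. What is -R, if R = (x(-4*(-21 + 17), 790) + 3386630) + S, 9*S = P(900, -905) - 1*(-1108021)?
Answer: -7041427931/2007 ≈ -3.5084e+6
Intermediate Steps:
P(q, I) = 4/(-8 + q)
S = 247088684/2007 (S = (4/(-8 + 900) - 1*(-1108021))/9 = (4/892 + 1108021)/9 = (4*(1/892) + 1108021)/9 = (1/223 + 1108021)/9 = (⅑)*(247088684/223) = 247088684/2007 ≈ 1.2311e+5)
R = 7041427931/2007 (R = (-1309 + 3386630) + 247088684/2007 = 3385321 + 247088684/2007 = 7041427931/2007 ≈ 3.5084e+6)
-R = -1*7041427931/2007 = -7041427931/2007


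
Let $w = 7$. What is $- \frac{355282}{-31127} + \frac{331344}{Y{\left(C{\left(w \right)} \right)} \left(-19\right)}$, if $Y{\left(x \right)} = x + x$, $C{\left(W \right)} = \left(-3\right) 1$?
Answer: $\frac{1725707806}{591413} \approx 2917.9$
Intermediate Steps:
$C{\left(W \right)} = -3$
$Y{\left(x \right)} = 2 x$
$- \frac{355282}{-31127} + \frac{331344}{Y{\left(C{\left(w \right)} \right)} \left(-19\right)} = - \frac{355282}{-31127} + \frac{331344}{2 \left(-3\right) \left(-19\right)} = \left(-355282\right) \left(- \frac{1}{31127}\right) + \frac{331344}{\left(-6\right) \left(-19\right)} = \frac{355282}{31127} + \frac{331344}{114} = \frac{355282}{31127} + 331344 \cdot \frac{1}{114} = \frac{355282}{31127} + \frac{55224}{19} = \frac{1725707806}{591413}$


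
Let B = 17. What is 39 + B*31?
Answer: 566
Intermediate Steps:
39 + B*31 = 39 + 17*31 = 39 + 527 = 566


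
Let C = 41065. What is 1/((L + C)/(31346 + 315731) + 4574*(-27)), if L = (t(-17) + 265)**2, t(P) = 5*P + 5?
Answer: -347077/42863240056 ≈ -8.0973e-6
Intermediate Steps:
t(P) = 5 + 5*P
L = 34225 (L = ((5 + 5*(-17)) + 265)**2 = ((5 - 85) + 265)**2 = (-80 + 265)**2 = 185**2 = 34225)
1/((L + C)/(31346 + 315731) + 4574*(-27)) = 1/((34225 + 41065)/(31346 + 315731) + 4574*(-27)) = 1/(75290/347077 - 123498) = 1/(-42863240056/347077) = -347077/42863240056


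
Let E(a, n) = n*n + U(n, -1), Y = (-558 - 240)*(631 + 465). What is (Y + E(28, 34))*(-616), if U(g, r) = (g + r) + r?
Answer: 538026720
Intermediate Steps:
U(g, r) = g + 2*r
Y = -874608 (Y = -798*1096 = -874608)
E(a, n) = -2 + n + n² (E(a, n) = n*n + (n + 2*(-1)) = n² + (n - 2) = n² + (-2 + n) = -2 + n + n²)
(Y + E(28, 34))*(-616) = (-874608 + (-2 + 34 + 34²))*(-616) = (-874608 + (-2 + 34 + 1156))*(-616) = (-874608 + 1188)*(-616) = -873420*(-616) = 538026720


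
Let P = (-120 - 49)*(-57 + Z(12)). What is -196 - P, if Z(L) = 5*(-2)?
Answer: -11519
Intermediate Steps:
Z(L) = -10
P = 11323 (P = (-120 - 49)*(-57 - 10) = -169*(-67) = 11323)
-196 - P = -196 - 1*11323 = -196 - 11323 = -11519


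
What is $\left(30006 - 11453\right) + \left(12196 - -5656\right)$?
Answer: $36405$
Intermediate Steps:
$\left(30006 - 11453\right) + \left(12196 - -5656\right) = 18553 + \left(12196 + 5656\right) = 18553 + 17852 = 36405$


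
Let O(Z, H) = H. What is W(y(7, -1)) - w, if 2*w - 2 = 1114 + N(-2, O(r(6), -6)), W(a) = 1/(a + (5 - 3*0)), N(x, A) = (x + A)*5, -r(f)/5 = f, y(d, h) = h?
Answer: -2151/4 ≈ -537.75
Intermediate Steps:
r(f) = -5*f
N(x, A) = 5*A + 5*x (N(x, A) = (A + x)*5 = 5*A + 5*x)
W(a) = 1/(5 + a) (W(a) = 1/(a + (5 + 0)) = 1/(a + 5) = 1/(5 + a))
w = 538 (w = 1 + (1114 + (5*(-6) + 5*(-2)))/2 = 1 + (1114 + (-30 - 10))/2 = 1 + (1114 - 40)/2 = 1 + (1/2)*1074 = 1 + 537 = 538)
W(y(7, -1)) - w = 1/(5 - 1) - 1*538 = 1/4 - 538 = -2151/4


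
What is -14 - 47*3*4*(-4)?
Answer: 2242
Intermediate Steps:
-14 - 47*3*4*(-4) = -14 - 564*(-4) = -14 - 47*(-48) = -14 + 2256 = 2242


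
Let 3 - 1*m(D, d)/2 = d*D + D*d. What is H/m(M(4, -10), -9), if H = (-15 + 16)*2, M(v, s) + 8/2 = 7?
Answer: 1/57 ≈ 0.017544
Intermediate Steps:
M(v, s) = 3 (M(v, s) = -4 + 7 = 3)
m(D, d) = 6 - 4*D*d (m(D, d) = 6 - 2*(d*D + D*d) = 6 - 2*(D*d + D*d) = 6 - 4*D*d)
H = 2 (H = 1*2 = 2)
H/m(M(4, -10), -9) = 2/(6 - 4*3*(-9)) = 2/(6 + 108) = 2/114 = 2*(1/114) = 1/57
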